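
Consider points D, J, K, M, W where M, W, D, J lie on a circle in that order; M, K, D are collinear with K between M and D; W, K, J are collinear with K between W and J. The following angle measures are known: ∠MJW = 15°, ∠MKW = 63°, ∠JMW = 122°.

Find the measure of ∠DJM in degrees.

1. ∠MDW = 15°  [same arc MW]
2. ∠JWM = 43°  [△MWJ]
3. ∠DMW = 74°  [△MKW]
4. ∠DWM = 91°  [△MWD]
5. ∠DJM = 89°  [cyclic MWDJ, opposite ∠W+∠J]

∠DJM = 89°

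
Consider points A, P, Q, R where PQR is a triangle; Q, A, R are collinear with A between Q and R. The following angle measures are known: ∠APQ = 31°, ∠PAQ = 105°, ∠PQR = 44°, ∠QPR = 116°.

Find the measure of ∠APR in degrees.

1. ∠PAR = 75°  [linear pair at A on QR]
2. ∠PRQ = 20°  [△PQR]
3. ∠ARP = 20°  [A on ray RQ]
4. ∠APR = 85°  [△PAR]

∠APR = 85°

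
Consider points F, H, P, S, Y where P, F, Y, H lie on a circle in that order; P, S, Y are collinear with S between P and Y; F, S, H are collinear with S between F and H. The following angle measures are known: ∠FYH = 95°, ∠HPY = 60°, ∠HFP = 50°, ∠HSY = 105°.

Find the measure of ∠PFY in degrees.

1. ∠HYP = 50°  [same arc PH]
2. ∠PHY = 70°  [△PYH]
3. ∠PFY = 110°  [cyclic PFYH, opposite ∠F+∠H]

∠PFY = 110°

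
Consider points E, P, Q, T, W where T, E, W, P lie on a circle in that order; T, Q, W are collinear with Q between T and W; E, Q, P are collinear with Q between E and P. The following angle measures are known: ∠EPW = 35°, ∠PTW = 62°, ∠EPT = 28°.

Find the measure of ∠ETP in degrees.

1. ∠PEW = 62°  [same arc WP]
2. ∠EWP = 83°  [△EWP]
3. ∠ETP = 97°  [cyclic TEWP, opposite ∠T+∠W]

∠ETP = 97°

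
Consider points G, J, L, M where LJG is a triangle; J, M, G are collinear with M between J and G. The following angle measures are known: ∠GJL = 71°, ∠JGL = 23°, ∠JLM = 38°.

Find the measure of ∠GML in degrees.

∠GML = 109°

1. ∠LJM = 71°  [M on ray JG]
2. ∠JML = 71°  [△LJM]
3. ∠GML = 109°  [linear pair at M on JG]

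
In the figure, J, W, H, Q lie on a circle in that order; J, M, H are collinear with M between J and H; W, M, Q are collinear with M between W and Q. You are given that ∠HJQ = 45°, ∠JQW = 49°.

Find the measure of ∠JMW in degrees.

1. ∠HWQ = 45°  [same arc HQ]
2. ∠JHW = 49°  [same arc JW]
3. ∠HMW = 86°  [△WMH]
4. ∠JMW = 94°  [linear pair at M on JH]

∠JMW = 94°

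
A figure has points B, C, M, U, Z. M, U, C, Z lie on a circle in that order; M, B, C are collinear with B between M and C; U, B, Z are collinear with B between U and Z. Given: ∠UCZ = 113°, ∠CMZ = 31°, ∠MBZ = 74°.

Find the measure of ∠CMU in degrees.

∠CMU = 36°

1. ∠UMZ = 67°  [cyclic MUCZ, opposite ∠M+∠C]
2. ∠MZU = 75°  [△MBZ]
3. ∠CBU = 74°  [vertical angles at B]
4. ∠MUZ = 38°  [△MUZ]
5. ∠MBU = 106°  [linear pair at B on MC]
6. ∠CMU = 36°  [△MBU]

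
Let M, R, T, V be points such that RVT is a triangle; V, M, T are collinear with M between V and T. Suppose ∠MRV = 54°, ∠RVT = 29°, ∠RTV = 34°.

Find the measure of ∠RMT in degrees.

1. ∠MVR = 29°  [M on ray VT]
2. ∠RMV = 97°  [△RVM]
3. ∠RMT = 83°  [linear pair at M on VT]

∠RMT = 83°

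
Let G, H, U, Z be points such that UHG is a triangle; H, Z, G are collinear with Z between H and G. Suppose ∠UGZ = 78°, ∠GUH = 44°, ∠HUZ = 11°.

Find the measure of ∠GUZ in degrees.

1. ∠HGU = 78°  [Z on ray GH]
2. ∠GHU = 58°  [△UHG]
3. ∠UHZ = 58°  [Z on ray HG]
4. ∠HZU = 111°  [△UHZ]
5. ∠GZU = 69°  [linear pair at Z on HG]
6. ∠GUZ = 33°  [△UZG]

∠GUZ = 33°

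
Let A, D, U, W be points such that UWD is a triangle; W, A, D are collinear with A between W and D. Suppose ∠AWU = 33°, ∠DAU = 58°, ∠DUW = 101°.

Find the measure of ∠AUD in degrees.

∠AUD = 76°

1. ∠DWU = 33°  [A on ray WD]
2. ∠UDW = 46°  [△UWD]
3. ∠ADU = 46°  [A on ray DW]
4. ∠AUD = 76°  [△UAD]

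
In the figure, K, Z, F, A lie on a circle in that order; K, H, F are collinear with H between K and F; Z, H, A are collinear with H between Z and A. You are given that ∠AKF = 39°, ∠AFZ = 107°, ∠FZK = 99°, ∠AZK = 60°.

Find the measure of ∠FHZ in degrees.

∠FHZ = 94°

1. ∠AZF = 39°  [same arc FA]
2. ∠AKZ = 73°  [cyclic KZFA, opposite ∠K+∠F]
3. ∠KAZ = 47°  [△KZA]
4. ∠KFZ = 47°  [same arc KZ]
5. ∠FHZ = 94°  [△ZHF]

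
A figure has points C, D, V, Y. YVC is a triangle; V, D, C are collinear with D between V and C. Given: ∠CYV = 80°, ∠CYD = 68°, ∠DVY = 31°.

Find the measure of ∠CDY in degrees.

∠CDY = 43°

1. ∠CVY = 31°  [D on ray VC]
2. ∠VCY = 69°  [△YVC]
3. ∠DCY = 69°  [D on ray CV]
4. ∠CDY = 43°  [△YDC]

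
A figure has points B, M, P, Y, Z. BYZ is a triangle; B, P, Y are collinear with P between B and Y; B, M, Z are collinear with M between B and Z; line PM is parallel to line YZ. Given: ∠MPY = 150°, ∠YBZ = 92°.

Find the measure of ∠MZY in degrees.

∠MZY = 58°

1. ∠BPM = 30°  [linear pair at P on BY]
2. ∠MBP = 92°  [P on BY, M on BZ]
3. ∠BMP = 58°  [△BPM]
4. ∠PMZ = 122°  [linear pair at M on BZ]
5. ∠MZY = 58°  [PM∥YZ, co-interior at Z–M]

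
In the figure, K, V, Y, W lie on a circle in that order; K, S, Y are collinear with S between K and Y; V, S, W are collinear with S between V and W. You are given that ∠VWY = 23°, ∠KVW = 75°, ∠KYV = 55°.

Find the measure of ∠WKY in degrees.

∠WKY = 27°

1. ∠VKY = 23°  [same arc VY]
2. ∠KYW = 75°  [same arc KW]
3. ∠KVY = 102°  [△KVY]
4. ∠KWY = 78°  [cyclic KVYW, opposite ∠V+∠W]
5. ∠WKY = 27°  [△KYW]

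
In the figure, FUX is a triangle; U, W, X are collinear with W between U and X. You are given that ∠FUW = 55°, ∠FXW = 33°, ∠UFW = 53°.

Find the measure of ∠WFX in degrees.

∠WFX = 39°

1. ∠FWU = 72°  [△FUW]
2. ∠FWX = 108°  [linear pair at W on UX]
3. ∠WFX = 39°  [△FWX]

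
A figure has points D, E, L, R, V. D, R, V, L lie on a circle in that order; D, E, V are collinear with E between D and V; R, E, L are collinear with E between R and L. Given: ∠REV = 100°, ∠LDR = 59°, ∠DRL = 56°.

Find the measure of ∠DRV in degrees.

1. ∠DER = 80°  [linear pair at E on DV]
2. ∠DLR = 65°  [△DRL]
3. ∠RDV = 44°  [△DER]
4. ∠DVR = 65°  [same arc DR]
5. ∠DRV = 71°  [△DRV]

∠DRV = 71°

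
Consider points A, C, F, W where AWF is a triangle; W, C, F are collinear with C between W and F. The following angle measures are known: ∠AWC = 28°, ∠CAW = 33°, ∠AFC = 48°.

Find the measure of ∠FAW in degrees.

1. ∠AWF = 28°  [C on ray WF]
2. ∠AFW = 48°  [C on ray FW]
3. ∠FAW = 104°  [△AWF]

∠FAW = 104°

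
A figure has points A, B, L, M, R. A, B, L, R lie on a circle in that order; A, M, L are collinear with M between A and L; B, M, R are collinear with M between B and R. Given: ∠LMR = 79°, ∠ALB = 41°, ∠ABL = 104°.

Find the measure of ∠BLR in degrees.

1. ∠AMB = 79°  [vertical angles at M]
2. ∠ARB = 41°  [same arc AB]
3. ∠BAL = 35°  [△ABL]
4. ∠ABR = 66°  [△AMB]
5. ∠BAR = 73°  [△ABR]
6. ∠BLR = 107°  [cyclic ABLR, opposite ∠A+∠L]

∠BLR = 107°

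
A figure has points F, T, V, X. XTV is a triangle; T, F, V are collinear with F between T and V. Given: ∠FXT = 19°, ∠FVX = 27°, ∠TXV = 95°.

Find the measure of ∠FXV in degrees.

∠FXV = 76°

1. ∠TVX = 27°  [F on ray VT]
2. ∠VTX = 58°  [△XTV]
3. ∠FTX = 58°  [F on ray TV]
4. ∠TFX = 103°  [△XTF]
5. ∠VFX = 77°  [linear pair at F on TV]
6. ∠FXV = 76°  [△XFV]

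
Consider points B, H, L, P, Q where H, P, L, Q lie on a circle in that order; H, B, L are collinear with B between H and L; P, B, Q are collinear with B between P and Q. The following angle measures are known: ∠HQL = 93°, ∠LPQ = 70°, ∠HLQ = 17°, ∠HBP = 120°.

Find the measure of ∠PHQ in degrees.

1. ∠HPL = 87°  [cyclic HPLQ, opposite ∠P+∠Q]
2. ∠HPQ = 17°  [same arc HQ]
3. ∠LHP = 43°  [△HBP]
4. ∠HLP = 50°  [△HPL]
5. ∠HQP = 50°  [same arc HP]
6. ∠PHQ = 113°  [△HPQ]

∠PHQ = 113°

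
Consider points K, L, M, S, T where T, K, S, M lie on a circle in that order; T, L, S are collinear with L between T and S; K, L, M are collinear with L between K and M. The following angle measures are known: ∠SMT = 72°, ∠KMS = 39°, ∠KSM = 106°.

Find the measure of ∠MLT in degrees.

∠MLT = 112°

1. ∠SKT = 108°  [cyclic TKSM, opposite ∠K+∠M]
2. ∠KTS = 39°  [same arc KS]
3. ∠MKS = 35°  [△KSM]
4. ∠KST = 33°  [△TKS]
5. ∠MTS = 35°  [same arc SM]
6. ∠KMT = 33°  [same arc TK]
7. ∠MLT = 112°  [△TLM]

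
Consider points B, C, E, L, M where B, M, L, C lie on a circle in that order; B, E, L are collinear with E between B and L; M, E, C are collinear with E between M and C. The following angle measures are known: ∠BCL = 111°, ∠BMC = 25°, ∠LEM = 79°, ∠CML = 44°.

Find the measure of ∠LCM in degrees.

1. ∠BML = 69°  [cyclic BMLC, opposite ∠M+∠C]
2. ∠BLM = 57°  [△MEL]
3. ∠LBM = 54°  [△BML]
4. ∠LCM = 54°  [same arc ML]

∠LCM = 54°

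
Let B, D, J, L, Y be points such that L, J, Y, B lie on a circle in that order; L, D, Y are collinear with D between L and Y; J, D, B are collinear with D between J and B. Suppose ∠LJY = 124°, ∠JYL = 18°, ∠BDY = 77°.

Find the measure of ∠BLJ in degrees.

1. ∠JLY = 38°  [△LJY]
2. ∠JBL = 18°  [same arc LJ]
3. ∠JDL = 77°  [vertical angles at D]
4. ∠BJL = 65°  [△LDJ]
5. ∠BLJ = 97°  [△LJB]

∠BLJ = 97°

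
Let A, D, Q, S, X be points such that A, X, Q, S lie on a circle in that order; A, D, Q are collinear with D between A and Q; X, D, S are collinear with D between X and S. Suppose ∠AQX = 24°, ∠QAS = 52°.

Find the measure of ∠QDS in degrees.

∠QDS = 76°

1. ∠ASX = 24°  [same arc AX]
2. ∠ADS = 104°  [△ADS]
3. ∠QDS = 76°  [linear pair at D on AQ]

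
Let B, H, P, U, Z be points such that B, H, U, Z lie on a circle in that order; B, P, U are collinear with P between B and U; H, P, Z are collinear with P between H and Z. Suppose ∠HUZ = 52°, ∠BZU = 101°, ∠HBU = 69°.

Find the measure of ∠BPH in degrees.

∠BPH = 91°

1. ∠BHU = 79°  [cyclic BHUZ, opposite ∠H+∠Z]
2. ∠HZU = 69°  [same arc HU]
3. ∠BUH = 32°  [△BHU]
4. ∠UHZ = 59°  [△HUZ]
5. ∠HPU = 89°  [△HPU]
6. ∠BPH = 91°  [linear pair at P on BU]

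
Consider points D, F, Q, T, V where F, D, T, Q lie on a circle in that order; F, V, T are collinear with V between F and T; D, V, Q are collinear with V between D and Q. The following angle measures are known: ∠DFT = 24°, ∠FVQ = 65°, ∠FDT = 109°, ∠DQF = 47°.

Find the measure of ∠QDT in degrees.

∠QDT = 68°

1. ∠DTF = 47°  [△FDT]
2. ∠DVT = 65°  [vertical angles at V]
3. ∠QDT = 68°  [△DVT]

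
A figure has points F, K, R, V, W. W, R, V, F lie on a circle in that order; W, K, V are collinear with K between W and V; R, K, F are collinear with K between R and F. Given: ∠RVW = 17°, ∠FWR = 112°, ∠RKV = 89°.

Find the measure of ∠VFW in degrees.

1. ∠RFW = 17°  [same arc WR]
2. ∠FRW = 51°  [△WRF]
3. ∠FKW = 89°  [vertical angles at K]
4. ∠FWV = 74°  [△WKF]
5. ∠FVW = 51°  [same arc WF]
6. ∠VFW = 55°  [△WVF]

∠VFW = 55°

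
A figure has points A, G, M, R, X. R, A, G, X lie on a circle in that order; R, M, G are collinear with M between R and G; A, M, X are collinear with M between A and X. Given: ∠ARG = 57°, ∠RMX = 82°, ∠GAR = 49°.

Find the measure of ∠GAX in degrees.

1. ∠AGR = 74°  [△RAG]
2. ∠AMG = 82°  [vertical angles at M]
3. ∠GAX = 24°  [△AMG]

∠GAX = 24°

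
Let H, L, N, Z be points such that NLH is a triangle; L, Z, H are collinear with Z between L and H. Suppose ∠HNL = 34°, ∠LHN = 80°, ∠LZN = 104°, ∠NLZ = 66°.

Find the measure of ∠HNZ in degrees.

1. ∠NHZ = 80°  [Z on ray HL]
2. ∠HZN = 76°  [linear pair at Z on LH]
3. ∠HNZ = 24°  [△NZH]

∠HNZ = 24°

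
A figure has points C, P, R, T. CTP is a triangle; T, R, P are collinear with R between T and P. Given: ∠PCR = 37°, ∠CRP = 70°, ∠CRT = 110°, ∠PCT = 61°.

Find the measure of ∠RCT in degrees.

1. ∠CPR = 73°  [△CRP]
2. ∠CPT = 73°  [R on ray PT]
3. ∠CTP = 46°  [△CTP]
4. ∠CTR = 46°  [R on ray TP]
5. ∠RCT = 24°  [△CTR]

∠RCT = 24°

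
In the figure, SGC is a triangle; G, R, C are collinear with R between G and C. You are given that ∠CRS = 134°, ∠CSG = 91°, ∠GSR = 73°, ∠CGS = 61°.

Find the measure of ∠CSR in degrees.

∠CSR = 18°

1. ∠GCS = 28°  [△SGC]
2. ∠RCS = 28°  [R on ray CG]
3. ∠CSR = 18°  [△SRC]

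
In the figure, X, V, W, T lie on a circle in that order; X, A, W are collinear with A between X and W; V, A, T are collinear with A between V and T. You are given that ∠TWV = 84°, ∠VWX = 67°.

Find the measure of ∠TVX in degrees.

∠TVX = 17°

1. ∠TXV = 96°  [cyclic XVWT, opposite ∠X+∠W]
2. ∠VTX = 67°  [same arc XV]
3. ∠TVX = 17°  [△XVT]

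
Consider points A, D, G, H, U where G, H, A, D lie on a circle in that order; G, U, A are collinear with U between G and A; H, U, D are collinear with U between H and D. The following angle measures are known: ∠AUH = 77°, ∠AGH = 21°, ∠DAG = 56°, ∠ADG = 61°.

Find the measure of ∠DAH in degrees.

1. ∠DUG = 77°  [vertical angles at U]
2. ∠GUH = 103°  [linear pair at U on GA]
3. ∠DHG = 56°  [△GUH]
4. ∠AGD = 63°  [△GAD]
5. ∠GDH = 40°  [△GUD]
6. ∠DGH = 84°  [△GHD]
7. ∠DAH = 96°  [cyclic GHAD, opposite ∠G+∠A]

∠DAH = 96°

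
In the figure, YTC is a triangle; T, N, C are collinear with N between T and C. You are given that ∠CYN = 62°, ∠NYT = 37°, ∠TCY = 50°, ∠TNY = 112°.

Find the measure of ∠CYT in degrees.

1. ∠NTY = 31°  [△YTN]
2. ∠CTY = 31°  [N on ray TC]
3. ∠CYT = 99°  [△YTC]

∠CYT = 99°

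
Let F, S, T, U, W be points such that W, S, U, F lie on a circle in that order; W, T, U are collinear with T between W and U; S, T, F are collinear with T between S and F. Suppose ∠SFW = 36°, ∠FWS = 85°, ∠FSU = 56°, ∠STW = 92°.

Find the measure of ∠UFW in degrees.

∠UFW = 65°

1. ∠FSW = 59°  [△WSF]
2. ∠FWU = 56°  [same arc UF]
3. ∠FUW = 59°  [same arc WF]
4. ∠UFW = 65°  [△WUF]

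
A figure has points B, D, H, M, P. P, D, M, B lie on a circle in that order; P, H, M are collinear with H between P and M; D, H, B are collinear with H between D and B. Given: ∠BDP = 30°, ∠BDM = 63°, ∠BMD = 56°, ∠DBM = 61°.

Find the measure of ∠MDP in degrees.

1. ∠BMP = 30°  [same arc PB]
2. ∠BPM = 63°  [same arc MB]
3. ∠MBP = 87°  [△PMB]
4. ∠MDP = 93°  [cyclic PDMB, opposite ∠D+∠B]

∠MDP = 93°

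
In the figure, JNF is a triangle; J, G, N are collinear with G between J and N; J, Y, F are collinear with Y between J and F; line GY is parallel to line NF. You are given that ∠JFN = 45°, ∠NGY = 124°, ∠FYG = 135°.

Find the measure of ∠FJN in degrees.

∠FJN = 79°

1. ∠GYJ = 45°  [GY∥NF, corresponding at Y]
2. ∠JGY = 56°  [linear pair at G on JN]
3. ∠GJY = 79°  [△JGY]
4. ∠FJN = 79°  [G on JN, Y on JF]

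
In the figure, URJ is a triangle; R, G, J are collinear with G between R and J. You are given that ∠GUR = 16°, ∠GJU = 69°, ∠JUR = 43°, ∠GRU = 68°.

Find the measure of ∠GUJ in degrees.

1. ∠RGU = 96°  [△URG]
2. ∠JGU = 84°  [linear pair at G on RJ]
3. ∠GUJ = 27°  [△UGJ]

∠GUJ = 27°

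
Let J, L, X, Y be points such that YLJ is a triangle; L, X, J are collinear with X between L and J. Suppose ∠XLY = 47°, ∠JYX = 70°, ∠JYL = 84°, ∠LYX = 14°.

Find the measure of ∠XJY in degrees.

1. ∠JLY = 47°  [X on ray LJ]
2. ∠LJY = 49°  [△YLJ]
3. ∠XJY = 49°  [X on ray JL]

∠XJY = 49°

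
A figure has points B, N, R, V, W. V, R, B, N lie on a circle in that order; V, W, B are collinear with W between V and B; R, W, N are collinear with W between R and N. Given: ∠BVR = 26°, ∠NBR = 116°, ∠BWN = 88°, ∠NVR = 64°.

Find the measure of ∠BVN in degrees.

1. ∠BNR = 26°  [same arc RB]
2. ∠BRN = 38°  [△RBN]
3. ∠BVN = 38°  [same arc BN]

∠BVN = 38°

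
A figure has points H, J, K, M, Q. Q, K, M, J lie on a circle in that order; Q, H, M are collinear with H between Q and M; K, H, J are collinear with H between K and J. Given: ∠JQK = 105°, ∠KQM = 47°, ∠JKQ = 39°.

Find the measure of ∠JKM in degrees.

1. ∠JMK = 75°  [cyclic QKMJ, opposite ∠Q+∠M]
2. ∠KJM = 47°  [same arc KM]
3. ∠JKM = 58°  [△KMJ]

∠JKM = 58°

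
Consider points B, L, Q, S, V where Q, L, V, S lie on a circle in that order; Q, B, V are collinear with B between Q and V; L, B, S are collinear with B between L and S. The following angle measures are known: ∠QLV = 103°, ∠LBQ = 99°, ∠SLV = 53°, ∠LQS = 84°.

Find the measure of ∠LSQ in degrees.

∠LSQ = 46°

1. ∠SBV = 99°  [vertical angles at B]
2. ∠SQV = 53°  [same arc VS]
3. ∠QBS = 81°  [linear pair at B on QV]
4. ∠LSQ = 46°  [△QBS]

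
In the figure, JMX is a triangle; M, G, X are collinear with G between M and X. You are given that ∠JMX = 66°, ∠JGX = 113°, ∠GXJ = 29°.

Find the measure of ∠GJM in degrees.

1. ∠GMJ = 66°  [G on ray MX]
2. ∠JGM = 67°  [linear pair at G on MX]
3. ∠GJM = 47°  [△JMG]

∠GJM = 47°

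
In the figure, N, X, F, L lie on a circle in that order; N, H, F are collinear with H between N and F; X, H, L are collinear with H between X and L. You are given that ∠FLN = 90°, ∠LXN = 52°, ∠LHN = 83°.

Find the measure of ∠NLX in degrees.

∠NLX = 59°

1. ∠LFN = 52°  [same arc NL]
2. ∠FNL = 38°  [△NFL]
3. ∠NLX = 59°  [△NHL]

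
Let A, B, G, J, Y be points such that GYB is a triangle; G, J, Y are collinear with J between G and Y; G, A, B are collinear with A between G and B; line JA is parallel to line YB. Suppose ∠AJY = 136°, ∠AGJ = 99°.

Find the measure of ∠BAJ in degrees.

∠BAJ = 143°

1. ∠AJG = 44°  [linear pair at J on GY]
2. ∠GAJ = 37°  [△GJA]
3. ∠BAJ = 143°  [linear pair at A on GB]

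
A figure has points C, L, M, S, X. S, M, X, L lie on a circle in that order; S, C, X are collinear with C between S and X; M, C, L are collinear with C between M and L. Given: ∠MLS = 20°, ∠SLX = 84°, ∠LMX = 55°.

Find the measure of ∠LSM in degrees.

1. ∠MXS = 20°  [same arc SM]
2. ∠SMX = 96°  [cyclic SMXL, opposite ∠M+∠L]
3. ∠MCX = 105°  [△MCX]
4. ∠MSX = 64°  [△SMX]
5. ∠MCS = 75°  [linear pair at C on SX]
6. ∠LMS = 41°  [△SCM]
7. ∠LSM = 119°  [△SML]

∠LSM = 119°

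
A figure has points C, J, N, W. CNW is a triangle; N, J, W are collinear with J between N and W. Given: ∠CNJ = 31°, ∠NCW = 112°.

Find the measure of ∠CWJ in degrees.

∠CWJ = 37°

1. ∠CNW = 31°  [J on ray NW]
2. ∠CWN = 37°  [△CNW]
3. ∠CWJ = 37°  [J on ray WN]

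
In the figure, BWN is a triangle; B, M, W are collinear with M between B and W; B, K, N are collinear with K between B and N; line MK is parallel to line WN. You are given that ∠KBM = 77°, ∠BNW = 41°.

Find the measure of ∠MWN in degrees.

∠MWN = 62°

1. ∠NBW = 77°  [M on BW, K on BN]
2. ∠BWN = 62°  [△BWN]
3. ∠MWN = 62°  [M on ray WB]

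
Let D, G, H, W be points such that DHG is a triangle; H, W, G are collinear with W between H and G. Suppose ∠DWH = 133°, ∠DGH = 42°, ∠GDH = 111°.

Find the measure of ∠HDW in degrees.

∠HDW = 20°

1. ∠DHG = 27°  [△DHG]
2. ∠DHW = 27°  [W on ray HG]
3. ∠HDW = 20°  [△DHW]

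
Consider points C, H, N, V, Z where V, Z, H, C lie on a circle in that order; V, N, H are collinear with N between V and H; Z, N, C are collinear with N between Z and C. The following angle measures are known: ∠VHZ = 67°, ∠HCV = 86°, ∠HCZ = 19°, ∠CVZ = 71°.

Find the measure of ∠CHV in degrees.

∠CHV = 42°

1. ∠VCZ = 67°  [same arc VZ]
2. ∠CZV = 42°  [△VZC]
3. ∠CHV = 42°  [same arc VC]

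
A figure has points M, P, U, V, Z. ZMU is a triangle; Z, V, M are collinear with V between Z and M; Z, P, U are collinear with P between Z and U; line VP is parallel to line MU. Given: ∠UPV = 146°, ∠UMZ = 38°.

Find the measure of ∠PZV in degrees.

1. ∠VPZ = 34°  [linear pair at P on ZU]
2. ∠PVZ = 38°  [VP∥MU, corresponding at V]
3. ∠PZV = 108°  [△ZVP]

∠PZV = 108°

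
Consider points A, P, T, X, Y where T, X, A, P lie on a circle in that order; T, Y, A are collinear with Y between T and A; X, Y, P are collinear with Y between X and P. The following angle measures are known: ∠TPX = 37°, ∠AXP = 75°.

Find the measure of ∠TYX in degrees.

∠TYX = 112°

1. ∠TAX = 37°  [same arc TX]
2. ∠AYX = 68°  [△XYA]
3. ∠TYX = 112°  [linear pair at Y on TA]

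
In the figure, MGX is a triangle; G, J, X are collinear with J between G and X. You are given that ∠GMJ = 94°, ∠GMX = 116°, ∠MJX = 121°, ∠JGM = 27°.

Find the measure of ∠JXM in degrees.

1. ∠MGX = 27°  [J on ray GX]
2. ∠GXM = 37°  [△MGX]
3. ∠JXM = 37°  [J on ray XG]

∠JXM = 37°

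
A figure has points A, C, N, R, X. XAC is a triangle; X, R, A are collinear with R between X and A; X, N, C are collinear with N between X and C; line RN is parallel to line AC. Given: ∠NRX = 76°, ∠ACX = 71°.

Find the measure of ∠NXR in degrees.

1. ∠CAX = 76°  [RN∥AC, corresponding at R]
2. ∠AXC = 33°  [△XAC]
3. ∠NXR = 33°  [R on XA, N on XC]

∠NXR = 33°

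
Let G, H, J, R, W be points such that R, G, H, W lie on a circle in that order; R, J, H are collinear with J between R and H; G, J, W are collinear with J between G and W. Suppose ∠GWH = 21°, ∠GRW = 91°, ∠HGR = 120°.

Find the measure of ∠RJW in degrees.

1. ∠GRH = 21°  [same arc GH]
2. ∠GHW = 89°  [cyclic RGHW, opposite ∠R+∠H]
3. ∠GHR = 39°  [△RGH]
4. ∠HGW = 70°  [△GHW]
5. ∠GWR = 39°  [same arc RG]
6. ∠HRW = 70°  [same arc HW]
7. ∠RJW = 71°  [△RJW]

∠RJW = 71°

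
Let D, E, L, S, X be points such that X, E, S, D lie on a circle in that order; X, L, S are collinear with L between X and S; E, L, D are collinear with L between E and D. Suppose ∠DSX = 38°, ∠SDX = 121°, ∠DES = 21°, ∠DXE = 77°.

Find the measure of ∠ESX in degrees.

∠ESX = 65°

1. ∠DEX = 38°  [same arc XD]
2. ∠EDX = 65°  [△XED]
3. ∠ESX = 65°  [same arc XE]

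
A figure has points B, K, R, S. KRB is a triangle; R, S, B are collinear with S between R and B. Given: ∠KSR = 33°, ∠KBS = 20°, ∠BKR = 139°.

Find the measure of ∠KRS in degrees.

1. ∠KBR = 20°  [S on ray BR]
2. ∠BRK = 21°  [△KRB]
3. ∠KRS = 21°  [S on ray RB]

∠KRS = 21°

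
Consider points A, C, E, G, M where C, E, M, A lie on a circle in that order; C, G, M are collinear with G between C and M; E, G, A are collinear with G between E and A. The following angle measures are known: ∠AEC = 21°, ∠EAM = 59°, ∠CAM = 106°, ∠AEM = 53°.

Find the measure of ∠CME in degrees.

1. ∠ECM = 59°  [same arc EM]
2. ∠CEM = 74°  [cyclic CEMA, opposite ∠E+∠A]
3. ∠CME = 47°  [△CEM]

∠CME = 47°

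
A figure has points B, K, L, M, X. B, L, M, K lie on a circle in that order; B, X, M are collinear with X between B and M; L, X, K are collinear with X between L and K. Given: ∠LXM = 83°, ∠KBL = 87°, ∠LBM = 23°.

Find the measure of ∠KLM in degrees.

1. ∠KML = 93°  [cyclic BLMK, opposite ∠B+∠M]
2. ∠LKM = 23°  [same arc LM]
3. ∠KLM = 64°  [△LMK]

∠KLM = 64°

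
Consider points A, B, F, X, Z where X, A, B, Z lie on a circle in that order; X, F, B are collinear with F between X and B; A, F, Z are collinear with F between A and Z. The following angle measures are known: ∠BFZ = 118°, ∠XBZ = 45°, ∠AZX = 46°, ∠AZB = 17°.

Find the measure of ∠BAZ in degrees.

∠BAZ = 72°

1. ∠AFX = 118°  [vertical angles at F]
2. ∠ABX = 46°  [same arc XA]
3. ∠AFB = 62°  [linear pair at F on XB]
4. ∠BAZ = 72°  [△AFB]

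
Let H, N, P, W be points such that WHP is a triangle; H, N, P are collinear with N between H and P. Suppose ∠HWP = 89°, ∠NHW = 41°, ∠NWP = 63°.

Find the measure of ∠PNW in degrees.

1. ∠PHW = 41°  [N on ray HP]
2. ∠HPW = 50°  [△WHP]
3. ∠NPW = 50°  [N on ray PH]
4. ∠PNW = 67°  [△WNP]

∠PNW = 67°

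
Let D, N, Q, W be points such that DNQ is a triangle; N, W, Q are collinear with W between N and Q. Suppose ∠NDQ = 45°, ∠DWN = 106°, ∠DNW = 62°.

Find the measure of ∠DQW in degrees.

∠DQW = 73°

1. ∠DNQ = 62°  [W on ray NQ]
2. ∠DQN = 73°  [△DNQ]
3. ∠DQW = 73°  [W on ray QN]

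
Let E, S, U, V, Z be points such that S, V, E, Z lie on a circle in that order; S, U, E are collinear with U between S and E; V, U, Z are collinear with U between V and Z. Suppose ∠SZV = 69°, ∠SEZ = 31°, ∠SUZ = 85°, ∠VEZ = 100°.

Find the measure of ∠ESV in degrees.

1. ∠SEV = 69°  [same arc SV]
2. ∠ESZ = 26°  [△SUZ]
3. ∠EZS = 123°  [△SEZ]
4. ∠EVS = 57°  [cyclic SVEZ, opposite ∠V+∠Z]
5. ∠ESV = 54°  [△SVE]

∠ESV = 54°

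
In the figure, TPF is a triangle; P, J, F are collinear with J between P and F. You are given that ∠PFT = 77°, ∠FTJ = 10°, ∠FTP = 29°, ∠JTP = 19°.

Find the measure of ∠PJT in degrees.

∠PJT = 87°

1. ∠JFT = 77°  [J on ray FP]
2. ∠FJT = 93°  [△TJF]
3. ∠PJT = 87°  [linear pair at J on PF]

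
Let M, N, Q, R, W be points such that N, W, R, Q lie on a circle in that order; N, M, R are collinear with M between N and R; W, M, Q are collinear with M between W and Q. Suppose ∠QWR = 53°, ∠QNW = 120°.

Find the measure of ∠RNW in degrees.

1. ∠QRW = 60°  [cyclic NWRQ, opposite ∠N+∠R]
2. ∠RQW = 67°  [△WRQ]
3. ∠RNW = 67°  [same arc WR]

∠RNW = 67°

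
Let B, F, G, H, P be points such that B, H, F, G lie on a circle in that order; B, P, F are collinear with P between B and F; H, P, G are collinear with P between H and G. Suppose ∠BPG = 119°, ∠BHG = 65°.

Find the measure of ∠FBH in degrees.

∠FBH = 54°

1. ∠FPH = 119°  [vertical angles at P]
2. ∠BPH = 61°  [linear pair at P on BF]
3. ∠FBH = 54°  [△BPH]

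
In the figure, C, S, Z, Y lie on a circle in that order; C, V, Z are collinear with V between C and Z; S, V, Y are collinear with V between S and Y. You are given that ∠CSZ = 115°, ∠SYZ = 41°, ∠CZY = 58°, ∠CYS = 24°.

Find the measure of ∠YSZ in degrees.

∠YSZ = 57°

1. ∠CYZ = 65°  [cyclic CSZY, opposite ∠S+∠Y]
2. ∠YCZ = 57°  [△CZY]
3. ∠YSZ = 57°  [same arc ZY]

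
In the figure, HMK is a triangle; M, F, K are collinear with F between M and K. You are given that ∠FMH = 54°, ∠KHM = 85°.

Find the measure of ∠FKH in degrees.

1. ∠HMK = 54°  [F on ray MK]
2. ∠HKM = 41°  [△HMK]
3. ∠FKH = 41°  [F on ray KM]

∠FKH = 41°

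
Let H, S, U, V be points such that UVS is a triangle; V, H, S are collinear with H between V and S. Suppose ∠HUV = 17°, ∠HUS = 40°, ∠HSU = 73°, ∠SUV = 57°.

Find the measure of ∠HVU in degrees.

∠HVU = 50°

1. ∠USV = 73°  [H on ray SV]
2. ∠SVU = 50°  [△UVS]
3. ∠HVU = 50°  [H on ray VS]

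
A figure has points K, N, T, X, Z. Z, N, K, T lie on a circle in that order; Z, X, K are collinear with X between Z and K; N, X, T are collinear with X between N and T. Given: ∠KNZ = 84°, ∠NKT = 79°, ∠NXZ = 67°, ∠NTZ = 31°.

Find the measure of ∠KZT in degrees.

1. ∠KXT = 67°  [vertical angles at X]
2. ∠TXZ = 113°  [linear pair at X on ZK]
3. ∠KZT = 36°  [△ZXT]

∠KZT = 36°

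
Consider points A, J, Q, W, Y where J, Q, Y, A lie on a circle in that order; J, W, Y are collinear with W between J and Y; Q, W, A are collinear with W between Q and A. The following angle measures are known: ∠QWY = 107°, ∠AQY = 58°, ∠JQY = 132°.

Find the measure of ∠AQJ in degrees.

1. ∠JWQ = 73°  [linear pair at W on JY]
2. ∠JYQ = 15°  [△QWY]
3. ∠QJY = 33°  [△JQY]
4. ∠AQJ = 74°  [△JWQ]

∠AQJ = 74°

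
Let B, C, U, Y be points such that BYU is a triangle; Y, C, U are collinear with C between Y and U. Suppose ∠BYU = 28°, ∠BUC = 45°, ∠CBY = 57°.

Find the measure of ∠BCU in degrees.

∠BCU = 85°

1. ∠BYC = 28°  [C on ray YU]
2. ∠BCY = 95°  [△BYC]
3. ∠BCU = 85°  [linear pair at C on YU]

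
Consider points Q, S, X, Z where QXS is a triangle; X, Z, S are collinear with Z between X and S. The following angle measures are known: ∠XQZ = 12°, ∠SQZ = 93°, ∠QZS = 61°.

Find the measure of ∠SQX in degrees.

1. ∠QSZ = 26°  [△QZS]
2. ∠QZX = 119°  [linear pair at Z on XS]
3. ∠QSX = 26°  [Z on ray SX]
4. ∠QXZ = 49°  [△QXZ]
5. ∠QXS = 49°  [Z on ray XS]
6. ∠SQX = 105°  [△QXS]

∠SQX = 105°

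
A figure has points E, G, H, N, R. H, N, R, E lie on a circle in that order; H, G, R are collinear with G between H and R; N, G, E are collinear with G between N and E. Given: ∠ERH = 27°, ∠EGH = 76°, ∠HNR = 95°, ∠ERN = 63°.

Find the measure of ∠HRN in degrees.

∠HRN = 36°

1. ∠ENH = 27°  [same arc HE]
2. ∠EHN = 117°  [cyclic HNRE, opposite ∠H+∠R]
3. ∠HEN = 36°  [△HNE]
4. ∠HRN = 36°  [same arc HN]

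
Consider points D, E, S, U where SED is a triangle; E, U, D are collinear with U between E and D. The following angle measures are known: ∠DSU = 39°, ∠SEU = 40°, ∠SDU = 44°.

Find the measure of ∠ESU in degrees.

∠ESU = 57°

1. ∠DUS = 97°  [△SUD]
2. ∠EUS = 83°  [linear pair at U on ED]
3. ∠ESU = 57°  [△SEU]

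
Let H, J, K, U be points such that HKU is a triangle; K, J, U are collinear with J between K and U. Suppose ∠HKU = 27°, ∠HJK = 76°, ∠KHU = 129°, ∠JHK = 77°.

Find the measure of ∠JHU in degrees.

1. ∠HUK = 24°  [△HKU]
2. ∠HJU = 104°  [linear pair at J on KU]
3. ∠HUJ = 24°  [J on ray UK]
4. ∠JHU = 52°  [△HJU]

∠JHU = 52°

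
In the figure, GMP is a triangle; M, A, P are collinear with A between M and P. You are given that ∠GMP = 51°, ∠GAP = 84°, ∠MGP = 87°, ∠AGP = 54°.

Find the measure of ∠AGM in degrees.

∠AGM = 33°

1. ∠AMG = 51°  [A on ray MP]
2. ∠GAM = 96°  [linear pair at A on MP]
3. ∠AGM = 33°  [△GMA]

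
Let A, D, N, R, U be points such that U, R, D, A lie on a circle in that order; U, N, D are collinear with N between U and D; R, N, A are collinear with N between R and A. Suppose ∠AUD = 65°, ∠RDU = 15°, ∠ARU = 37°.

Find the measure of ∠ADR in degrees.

∠ADR = 52°

1. ∠RAU = 15°  [same arc UR]
2. ∠AUR = 128°  [△URA]
3. ∠ADR = 52°  [cyclic URDA, opposite ∠U+∠D]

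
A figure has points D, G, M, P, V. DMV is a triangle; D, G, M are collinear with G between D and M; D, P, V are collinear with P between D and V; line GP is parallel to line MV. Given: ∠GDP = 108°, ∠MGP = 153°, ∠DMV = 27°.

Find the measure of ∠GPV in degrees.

∠GPV = 135°

1. ∠DGP = 27°  [linear pair at G on DM]
2. ∠DPG = 45°  [△DGP]
3. ∠GPV = 135°  [linear pair at P on DV]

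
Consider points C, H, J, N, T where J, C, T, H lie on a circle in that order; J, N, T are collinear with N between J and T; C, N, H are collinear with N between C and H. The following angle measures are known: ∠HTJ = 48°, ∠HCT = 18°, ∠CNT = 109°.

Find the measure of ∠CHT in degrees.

∠CHT = 61°

1. ∠HCJ = 48°  [same arc JH]
2. ∠CNJ = 71°  [linear pair at N on JT]
3. ∠CJT = 61°  [△JNC]
4. ∠CHT = 61°  [same arc CT]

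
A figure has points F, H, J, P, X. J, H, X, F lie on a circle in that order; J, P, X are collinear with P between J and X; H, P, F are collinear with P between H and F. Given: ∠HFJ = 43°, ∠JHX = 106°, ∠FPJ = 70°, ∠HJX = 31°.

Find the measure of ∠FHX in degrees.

1. ∠HXJ = 43°  [same arc JH]
2. ∠HPX = 70°  [vertical angles at P]
3. ∠FHX = 67°  [△HPX]

∠FHX = 67°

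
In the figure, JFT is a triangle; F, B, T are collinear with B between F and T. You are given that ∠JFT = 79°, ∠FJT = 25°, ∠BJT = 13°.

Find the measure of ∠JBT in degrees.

1. ∠FTJ = 76°  [△JFT]
2. ∠BTJ = 76°  [B on ray TF]
3. ∠JBT = 91°  [△JBT]

∠JBT = 91°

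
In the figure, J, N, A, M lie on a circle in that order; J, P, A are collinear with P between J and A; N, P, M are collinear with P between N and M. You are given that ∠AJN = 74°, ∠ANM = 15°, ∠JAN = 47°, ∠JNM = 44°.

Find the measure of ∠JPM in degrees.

1. ∠AJM = 15°  [same arc AM]
2. ∠JMN = 47°  [same arc JN]
3. ∠JPM = 118°  [△JPM]

∠JPM = 118°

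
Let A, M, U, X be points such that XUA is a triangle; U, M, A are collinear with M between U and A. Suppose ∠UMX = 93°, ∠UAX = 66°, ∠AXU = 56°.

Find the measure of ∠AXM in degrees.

1. ∠AMX = 87°  [linear pair at M on UA]
2. ∠MAX = 66°  [M on ray AU]
3. ∠AXM = 27°  [△XMA]

∠AXM = 27°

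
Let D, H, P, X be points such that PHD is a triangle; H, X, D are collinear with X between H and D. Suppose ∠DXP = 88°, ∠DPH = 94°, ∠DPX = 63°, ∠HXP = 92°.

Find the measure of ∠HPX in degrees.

∠HPX = 31°

1. ∠PDX = 29°  [△PXD]
2. ∠HDP = 29°  [X on ray DH]
3. ∠DHP = 57°  [△PHD]
4. ∠PHX = 57°  [X on ray HD]
5. ∠HPX = 31°  [△PHX]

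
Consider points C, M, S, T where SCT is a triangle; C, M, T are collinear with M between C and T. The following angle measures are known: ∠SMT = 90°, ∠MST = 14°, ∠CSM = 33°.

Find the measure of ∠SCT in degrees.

∠SCT = 57°

1. ∠CMS = 90°  [linear pair at M on CT]
2. ∠MCS = 57°  [△SCM]
3. ∠SCT = 57°  [M on ray CT]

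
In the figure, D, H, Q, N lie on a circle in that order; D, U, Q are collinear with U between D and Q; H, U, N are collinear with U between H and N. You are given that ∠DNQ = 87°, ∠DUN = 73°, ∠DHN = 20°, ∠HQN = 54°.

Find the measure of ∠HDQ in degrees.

∠HDQ = 53°

1. ∠HUQ = 73°  [vertical angles at U]
2. ∠DUH = 107°  [linear pair at U on DQ]
3. ∠HDQ = 53°  [△DUH]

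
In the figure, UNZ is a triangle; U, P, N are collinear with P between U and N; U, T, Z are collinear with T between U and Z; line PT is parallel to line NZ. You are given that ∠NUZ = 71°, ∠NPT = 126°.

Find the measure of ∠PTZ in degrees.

∠PTZ = 125°

1. ∠PUT = 71°  [P on UN, T on UZ]
2. ∠TPU = 54°  [linear pair at P on UN]
3. ∠PTU = 55°  [△UPT]
4. ∠PTZ = 125°  [linear pair at T on UZ]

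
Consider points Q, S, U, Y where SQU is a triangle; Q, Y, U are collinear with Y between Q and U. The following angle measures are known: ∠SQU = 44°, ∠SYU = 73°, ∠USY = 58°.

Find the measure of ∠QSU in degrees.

1. ∠SUY = 49°  [△SYU]
2. ∠QUS = 49°  [Y on ray UQ]
3. ∠QSU = 87°  [△SQU]

∠QSU = 87°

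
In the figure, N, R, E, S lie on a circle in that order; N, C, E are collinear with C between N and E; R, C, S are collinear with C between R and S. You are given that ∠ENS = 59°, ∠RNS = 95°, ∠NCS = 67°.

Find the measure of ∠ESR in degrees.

1. ∠ERS = 59°  [same arc ES]
2. ∠RES = 85°  [cyclic NRES, opposite ∠N+∠E]
3. ∠ESR = 36°  [△RES]

∠ESR = 36°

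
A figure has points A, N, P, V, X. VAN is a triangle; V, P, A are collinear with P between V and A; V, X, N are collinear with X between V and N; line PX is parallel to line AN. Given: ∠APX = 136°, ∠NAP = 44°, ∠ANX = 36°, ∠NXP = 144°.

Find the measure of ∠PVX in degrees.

∠PVX = 100°

1. ∠VPX = 44°  [linear pair at P on VA]
2. ∠PXV = 36°  [linear pair at X on VN]
3. ∠PVX = 100°  [△VPX]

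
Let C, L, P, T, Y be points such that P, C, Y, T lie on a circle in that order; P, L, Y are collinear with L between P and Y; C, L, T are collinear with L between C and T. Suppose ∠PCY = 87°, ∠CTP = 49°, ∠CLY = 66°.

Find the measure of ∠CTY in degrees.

1. ∠CYP = 49°  [same arc PC]
2. ∠CPY = 44°  [△PCY]
3. ∠CTY = 44°  [same arc CY]

∠CTY = 44°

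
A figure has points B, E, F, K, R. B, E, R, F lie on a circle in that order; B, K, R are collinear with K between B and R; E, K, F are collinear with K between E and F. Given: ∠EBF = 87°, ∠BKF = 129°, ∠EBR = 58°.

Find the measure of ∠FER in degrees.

∠FER = 29°

1. ∠ERF = 93°  [cyclic BERF, opposite ∠B+∠R]
2. ∠EFR = 58°  [same arc ER]
3. ∠FER = 29°  [△ERF]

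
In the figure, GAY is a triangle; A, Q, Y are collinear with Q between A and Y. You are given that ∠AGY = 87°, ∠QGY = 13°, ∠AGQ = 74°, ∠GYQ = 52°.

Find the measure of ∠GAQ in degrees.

∠GAQ = 41°

1. ∠GQY = 115°  [△GQY]
2. ∠AQG = 65°  [linear pair at Q on AY]
3. ∠GAQ = 41°  [△GAQ]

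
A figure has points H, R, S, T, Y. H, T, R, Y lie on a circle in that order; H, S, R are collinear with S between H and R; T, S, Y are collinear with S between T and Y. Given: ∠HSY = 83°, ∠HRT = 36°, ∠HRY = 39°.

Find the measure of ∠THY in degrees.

1. ∠HYT = 36°  [same arc HT]
2. ∠HTY = 39°  [same arc HY]
3. ∠THY = 105°  [△HTY]

∠THY = 105°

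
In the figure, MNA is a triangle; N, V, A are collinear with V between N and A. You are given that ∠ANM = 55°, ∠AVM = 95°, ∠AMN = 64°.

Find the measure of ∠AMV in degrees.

1. ∠MAN = 61°  [△MNA]
2. ∠MAV = 61°  [V on ray AN]
3. ∠AMV = 24°  [△MVA]

∠AMV = 24°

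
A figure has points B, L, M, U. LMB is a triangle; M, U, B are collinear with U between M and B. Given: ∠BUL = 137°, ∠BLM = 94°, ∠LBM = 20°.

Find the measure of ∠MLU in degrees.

∠MLU = 71°

1. ∠LUM = 43°  [linear pair at U on MB]
2. ∠BML = 66°  [△LMB]
3. ∠LMU = 66°  [U on ray MB]
4. ∠MLU = 71°  [△LMU]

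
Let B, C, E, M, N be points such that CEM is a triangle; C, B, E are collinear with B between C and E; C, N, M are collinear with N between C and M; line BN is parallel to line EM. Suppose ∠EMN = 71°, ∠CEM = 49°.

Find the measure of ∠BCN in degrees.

1. ∠CME = 71°  [N on ray MC]
2. ∠ECM = 60°  [△CEM]
3. ∠BCN = 60°  [B on CE, N on CM]

∠BCN = 60°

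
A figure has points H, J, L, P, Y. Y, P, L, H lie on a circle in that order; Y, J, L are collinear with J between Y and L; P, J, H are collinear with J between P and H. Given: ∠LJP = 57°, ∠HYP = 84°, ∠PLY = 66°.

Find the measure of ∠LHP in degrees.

∠LHP = 27°

1. ∠HPL = 57°  [△PJL]
2. ∠HLP = 96°  [cyclic YPLH, opposite ∠Y+∠L]
3. ∠LHP = 27°  [△PLH]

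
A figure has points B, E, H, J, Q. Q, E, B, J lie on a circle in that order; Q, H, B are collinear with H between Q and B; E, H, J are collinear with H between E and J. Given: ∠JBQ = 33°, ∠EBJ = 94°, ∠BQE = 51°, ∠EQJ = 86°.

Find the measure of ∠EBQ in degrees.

∠EBQ = 61°

1. ∠JEQ = 33°  [same arc QJ]
2. ∠EJQ = 61°  [△QEJ]
3. ∠EBQ = 61°  [same arc QE]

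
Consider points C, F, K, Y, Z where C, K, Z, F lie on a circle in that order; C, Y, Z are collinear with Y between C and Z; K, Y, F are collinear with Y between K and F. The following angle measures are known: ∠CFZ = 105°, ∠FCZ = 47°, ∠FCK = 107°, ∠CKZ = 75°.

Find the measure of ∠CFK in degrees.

1. ∠CZF = 28°  [△CZF]
2. ∠CKF = 28°  [same arc CF]
3. ∠CFK = 45°  [△CKF]

∠CFK = 45°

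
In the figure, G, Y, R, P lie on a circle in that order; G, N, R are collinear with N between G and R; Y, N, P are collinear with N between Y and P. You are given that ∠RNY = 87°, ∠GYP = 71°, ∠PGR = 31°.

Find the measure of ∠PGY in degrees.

1. ∠GNP = 87°  [vertical angles at N]
2. ∠GPY = 62°  [△GNP]
3. ∠PGY = 47°  [△GYP]

∠PGY = 47°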